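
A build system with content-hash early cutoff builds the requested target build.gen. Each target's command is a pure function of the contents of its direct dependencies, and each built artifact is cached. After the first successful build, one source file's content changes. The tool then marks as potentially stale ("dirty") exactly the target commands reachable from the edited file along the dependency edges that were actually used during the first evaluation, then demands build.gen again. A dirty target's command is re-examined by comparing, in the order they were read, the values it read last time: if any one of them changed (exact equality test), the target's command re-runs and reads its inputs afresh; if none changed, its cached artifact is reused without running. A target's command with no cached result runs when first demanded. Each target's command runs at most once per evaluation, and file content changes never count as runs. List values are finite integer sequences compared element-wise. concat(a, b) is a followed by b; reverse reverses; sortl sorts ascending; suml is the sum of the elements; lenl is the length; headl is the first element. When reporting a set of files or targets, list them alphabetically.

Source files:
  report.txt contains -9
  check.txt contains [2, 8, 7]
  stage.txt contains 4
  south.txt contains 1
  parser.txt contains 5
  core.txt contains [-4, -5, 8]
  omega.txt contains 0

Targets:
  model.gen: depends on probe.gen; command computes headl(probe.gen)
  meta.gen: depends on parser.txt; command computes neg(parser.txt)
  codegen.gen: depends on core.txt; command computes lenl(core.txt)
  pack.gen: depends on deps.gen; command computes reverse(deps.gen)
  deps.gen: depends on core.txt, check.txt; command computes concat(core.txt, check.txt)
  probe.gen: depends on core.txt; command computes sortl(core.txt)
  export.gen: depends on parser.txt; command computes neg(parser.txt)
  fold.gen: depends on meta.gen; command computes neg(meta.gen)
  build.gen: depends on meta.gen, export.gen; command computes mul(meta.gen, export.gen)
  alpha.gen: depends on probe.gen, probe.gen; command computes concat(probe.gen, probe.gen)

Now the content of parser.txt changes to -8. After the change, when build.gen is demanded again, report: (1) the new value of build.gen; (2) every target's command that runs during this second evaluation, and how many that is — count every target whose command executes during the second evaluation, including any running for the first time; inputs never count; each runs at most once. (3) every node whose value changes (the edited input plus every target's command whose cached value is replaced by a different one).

New value of build.gen: 64.
Target commands that run: build.gen, export.gen, meta.gen — 3 in total.
Values that change: build.gen, export.gen, meta.gen, parser.txt.

First evaluation (everything demanded from the output):
  export.gen = neg(5) = -5
  meta.gen = neg(5) = -5
  build.gen = mul(-5, -5) = 25

Propagation after the edit:
  export.gen: runs — parser.txt 5->-8; result 8.
  meta.gen: runs — parser.txt 5->-8; result 8.
  build.gen: runs — meta.gen -5->8; export.gen -5->8; result 64.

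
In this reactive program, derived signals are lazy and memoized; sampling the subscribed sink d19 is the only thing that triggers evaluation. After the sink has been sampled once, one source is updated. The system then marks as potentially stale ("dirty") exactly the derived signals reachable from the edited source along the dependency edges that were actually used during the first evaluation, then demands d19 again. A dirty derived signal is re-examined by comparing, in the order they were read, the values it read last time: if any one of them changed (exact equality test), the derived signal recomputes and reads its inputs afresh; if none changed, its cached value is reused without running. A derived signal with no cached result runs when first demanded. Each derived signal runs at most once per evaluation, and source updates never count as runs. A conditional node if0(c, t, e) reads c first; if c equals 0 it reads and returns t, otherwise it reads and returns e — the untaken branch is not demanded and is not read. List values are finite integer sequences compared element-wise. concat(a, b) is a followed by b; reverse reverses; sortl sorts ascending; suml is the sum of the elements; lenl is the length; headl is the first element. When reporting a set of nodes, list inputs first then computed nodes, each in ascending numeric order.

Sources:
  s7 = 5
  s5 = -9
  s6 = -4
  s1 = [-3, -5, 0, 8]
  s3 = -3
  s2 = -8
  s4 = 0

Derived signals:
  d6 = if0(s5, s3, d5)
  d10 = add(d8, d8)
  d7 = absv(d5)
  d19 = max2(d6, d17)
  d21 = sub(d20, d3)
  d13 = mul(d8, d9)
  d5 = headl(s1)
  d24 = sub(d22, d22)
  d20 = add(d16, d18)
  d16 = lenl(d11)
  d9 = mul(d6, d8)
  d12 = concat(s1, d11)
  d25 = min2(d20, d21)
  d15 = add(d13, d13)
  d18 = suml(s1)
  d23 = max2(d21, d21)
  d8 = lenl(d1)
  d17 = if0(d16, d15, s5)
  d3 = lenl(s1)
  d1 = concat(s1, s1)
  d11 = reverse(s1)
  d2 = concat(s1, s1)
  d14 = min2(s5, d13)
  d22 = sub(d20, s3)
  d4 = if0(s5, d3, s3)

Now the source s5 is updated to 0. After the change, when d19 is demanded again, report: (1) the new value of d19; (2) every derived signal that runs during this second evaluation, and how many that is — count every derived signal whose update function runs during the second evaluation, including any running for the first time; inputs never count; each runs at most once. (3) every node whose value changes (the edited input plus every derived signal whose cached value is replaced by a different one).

Demanding d19 again yields 0.
3 derived signals run: d6, d17, d19.
The nodes whose values change: s5, d17, d19.

First demand of the output computes:
  d5 = headl([-3, -5, 0, 8]) = -3
  d6 = if0(s5=-9 -> else branch d5) = -3
  d11 = reverse([-3, -5, 0, 8]) = [8, 0, -5, -3]
  d16 = lenl([8, 0, -5, -3]) = 4
  d17 = if0(d16=4 -> else branch s5) = -9
  d19 = max2(-3, -9) = -3

After the edit, cleaning proceeds:
  d6: a read changed (s5 -9->0) — executes, giving -3 — identical to its old value.
  d17: a read changed (s5 -9->0) — executes, giving 0.
  d19: a read changed (d17 -9->0) — executes, giving 0.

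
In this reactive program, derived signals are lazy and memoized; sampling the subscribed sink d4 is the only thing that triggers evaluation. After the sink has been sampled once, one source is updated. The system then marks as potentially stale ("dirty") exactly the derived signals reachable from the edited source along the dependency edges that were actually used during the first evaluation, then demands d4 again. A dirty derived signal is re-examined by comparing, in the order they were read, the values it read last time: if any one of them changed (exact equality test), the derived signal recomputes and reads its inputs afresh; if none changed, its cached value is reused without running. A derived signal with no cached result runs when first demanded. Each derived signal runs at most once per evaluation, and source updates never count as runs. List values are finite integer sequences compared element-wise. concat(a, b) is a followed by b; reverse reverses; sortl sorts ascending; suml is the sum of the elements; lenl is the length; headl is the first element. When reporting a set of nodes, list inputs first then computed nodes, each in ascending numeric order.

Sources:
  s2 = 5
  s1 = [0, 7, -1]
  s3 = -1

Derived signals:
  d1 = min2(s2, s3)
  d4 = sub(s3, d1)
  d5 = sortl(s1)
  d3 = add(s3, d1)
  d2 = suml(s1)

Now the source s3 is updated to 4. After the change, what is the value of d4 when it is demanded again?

First demand of the output computes:
  d1 = min2(5, -1) = -1
  d4 = sub(-1, -1) = 0

After the edit, cleaning proceeds:
  d1: a read changed (s3 -1->4) — executes, giving 4.
  d4: a read changed (s3 -1->4; d1 -1->4) — executes, giving 0 — identical to its old value.

Demanding d4 again yields 0.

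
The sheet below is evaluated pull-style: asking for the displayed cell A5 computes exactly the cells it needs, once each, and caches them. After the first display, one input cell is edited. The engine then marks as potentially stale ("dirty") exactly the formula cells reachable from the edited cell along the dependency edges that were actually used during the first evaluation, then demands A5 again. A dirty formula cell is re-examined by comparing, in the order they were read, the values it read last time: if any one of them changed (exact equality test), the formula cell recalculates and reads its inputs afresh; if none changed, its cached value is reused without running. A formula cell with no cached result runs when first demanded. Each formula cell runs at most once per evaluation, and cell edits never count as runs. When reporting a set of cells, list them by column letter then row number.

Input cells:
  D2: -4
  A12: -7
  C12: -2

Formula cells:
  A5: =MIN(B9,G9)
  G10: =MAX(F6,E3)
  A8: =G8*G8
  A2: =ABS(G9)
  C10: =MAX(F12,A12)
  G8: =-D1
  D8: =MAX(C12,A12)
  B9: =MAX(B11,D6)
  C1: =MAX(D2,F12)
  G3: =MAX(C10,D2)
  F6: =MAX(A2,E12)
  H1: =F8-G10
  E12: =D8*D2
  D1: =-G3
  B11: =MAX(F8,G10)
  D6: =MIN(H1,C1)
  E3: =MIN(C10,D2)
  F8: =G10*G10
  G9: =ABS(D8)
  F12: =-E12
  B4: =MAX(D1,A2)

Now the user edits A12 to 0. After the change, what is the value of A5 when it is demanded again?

First demand of the output computes:
  D8 = MAX(-2, -7) = -2
  E12 = -2 * -4 = 8
  F12 = -(8) = -8
  C1 = MAX(-4, -8) = -4
  C10 = MAX(-8, -7) = -7
  E3 = MIN(-7, -4) = -7
  G9 = ABS(-2) = 2
  A2 = ABS(2) = 2
  F6 = MAX(2, 8) = 8
  G10 = MAX(8, -7) = 8
  F8 = 8 * 8 = 64
  B11 = MAX(64, 8) = 64
  H1 = 64 - 8 = 56
  D6 = MIN(56, -4) = -4
  B9 = MAX(64, -4) = 64
  A5 = MIN(64, 2) = 2

After the edit, cleaning proceeds:
  D8: a read changed (A12 -7->0) — executes, giving 0.
  E12: a read changed (D8 -2->0) — executes, giving 0.
  F12: a read changed (E12 8->0) — executes, giving 0.
  C1: a read changed (F12 -8->0) — executes, giving 0.
  C10: a read changed (F12 -8->0; A12 -7->0) — executes, giving 0.
  E3: a read changed (C10 -7->0) — executes, giving -4.
  G9: a read changed (D8 -2->0) — executes, giving 0.
  A2: a read changed (G9 2->0) — executes, giving 0.
  F6: a read changed (A2 2->0; E12 8->0) — executes, giving 0.
  G10: a read changed (F6 8->0; E3 -7->-4) — executes, giving 0.
  F8: a read changed (G10 8->0; G10 8->0) — executes, giving 0.
  B11: a read changed (F8 64->0; G10 8->0) — executes, giving 0.
  H1: a read changed (F8 64->0; G10 8->0) — executes, giving 0.
  D6: a read changed (H1 56->0; C1 -4->0) — executes, giving 0.
  B9: a read changed (B11 64->0; D6 -4->0) — executes, giving 0.
  A5: a read changed (B9 64->0; G9 2->0) — executes, giving 0.

Demanding A5 again yields 0.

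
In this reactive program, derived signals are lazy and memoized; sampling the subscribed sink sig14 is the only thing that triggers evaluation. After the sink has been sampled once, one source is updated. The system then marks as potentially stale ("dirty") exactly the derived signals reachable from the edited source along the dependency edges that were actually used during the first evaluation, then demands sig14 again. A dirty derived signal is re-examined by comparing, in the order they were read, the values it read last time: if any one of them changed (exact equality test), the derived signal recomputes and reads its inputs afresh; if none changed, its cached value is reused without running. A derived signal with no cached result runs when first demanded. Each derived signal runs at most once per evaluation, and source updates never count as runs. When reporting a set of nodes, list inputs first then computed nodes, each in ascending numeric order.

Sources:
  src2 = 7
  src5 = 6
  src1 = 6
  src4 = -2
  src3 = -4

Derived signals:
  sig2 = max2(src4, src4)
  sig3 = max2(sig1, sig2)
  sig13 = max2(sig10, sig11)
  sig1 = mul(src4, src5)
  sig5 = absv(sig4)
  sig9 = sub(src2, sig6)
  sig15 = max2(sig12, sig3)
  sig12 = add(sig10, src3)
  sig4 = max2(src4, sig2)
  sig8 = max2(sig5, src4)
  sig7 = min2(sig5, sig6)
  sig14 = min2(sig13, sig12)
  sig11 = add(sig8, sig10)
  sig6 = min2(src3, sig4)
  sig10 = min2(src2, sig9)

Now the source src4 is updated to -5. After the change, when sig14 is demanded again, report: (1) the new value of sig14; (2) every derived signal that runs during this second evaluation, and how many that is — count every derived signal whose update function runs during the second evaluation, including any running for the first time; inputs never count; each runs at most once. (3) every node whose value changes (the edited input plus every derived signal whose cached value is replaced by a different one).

Demanding sig14 again yields 3.
10 derived signals run: sig2, sig4, sig5, sig6, sig8, sig9, sig10, sig11, sig13, sig14.
The nodes whose values change: src4, sig2, sig4, sig5, sig6, sig8, sig9, sig11, sig13.
Note where the cutoff bites: sig12 is checked, finds nothing changed, and keeps its cache.

First demand of the output computes:
  sig2 = max2(-2, -2) = -2
  sig4 = max2(-2, -2) = -2
  sig5 = absv(-2) = 2
  sig6 = min2(-4, -2) = -4
  sig8 = max2(2, -2) = 2
  sig9 = sub(7, -4) = 11
  sig10 = min2(7, 11) = 7
  sig11 = add(2, 7) = 9
  sig12 = add(7, -4) = 3
  sig13 = max2(7, 9) = 9
  sig14 = min2(9, 3) = 3

After the edit, cleaning proceeds:
  sig2: a read changed (src4 -2->-5; src4 -2->-5) — executes, giving -5.
  sig4: a read changed (src4 -2->-5; sig2 -2->-5) — executes, giving -5.
  sig5: a read changed (sig4 -2->-5) — executes, giving 5.
  sig6: a read changed (sig4 -2->-5) — executes, giving -5.
  sig8: a read changed (sig5 2->5; src4 -2->-5) — executes, giving 5.
  sig9: a read changed (sig6 -4->-5) — executes, giving 12.
  sig10: a read changed (sig9 11->12) — executes, giving 7 — identical to its old value.
  sig11: a read changed (sig8 2->5) — executes, giving 12.
  sig12: dirty, but its reads are unchanged (sig10 unchanged, src3 unchanged); cached 3 stands.
  sig13: a read changed (sig11 9->12) — executes, giving 12.
  sig14: a read changed (sig13 9->12) — executes, giving 3 — identical to its old value.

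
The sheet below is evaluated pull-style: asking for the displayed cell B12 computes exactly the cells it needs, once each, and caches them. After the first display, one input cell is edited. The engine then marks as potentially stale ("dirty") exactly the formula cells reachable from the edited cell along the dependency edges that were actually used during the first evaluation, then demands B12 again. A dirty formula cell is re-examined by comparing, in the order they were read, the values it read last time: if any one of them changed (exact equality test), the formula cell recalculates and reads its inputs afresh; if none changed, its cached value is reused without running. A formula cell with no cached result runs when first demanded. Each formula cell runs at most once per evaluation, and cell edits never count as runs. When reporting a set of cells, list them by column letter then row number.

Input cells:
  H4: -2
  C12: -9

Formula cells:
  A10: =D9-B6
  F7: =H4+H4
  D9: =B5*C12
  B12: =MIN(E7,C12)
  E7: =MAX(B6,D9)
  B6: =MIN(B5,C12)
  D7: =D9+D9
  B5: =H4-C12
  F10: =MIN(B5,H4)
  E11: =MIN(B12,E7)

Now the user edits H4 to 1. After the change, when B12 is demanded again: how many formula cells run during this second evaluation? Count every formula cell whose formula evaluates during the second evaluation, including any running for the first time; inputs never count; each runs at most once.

4 formula cells run: B5, B6, D9, E7.
Note where the cutoff bites: B12 is checked, finds nothing changed, and keeps its cache.

First demand of the output computes:
  B5 = -2 - -9 = 7
  B6 = MIN(7, -9) = -9
  D9 = 7 * -9 = -63
  E7 = MAX(-9, -63) = -9
  B12 = MIN(-9, -9) = -9

After the edit, cleaning proceeds:
  B5: a read changed (H4 -2->1) — executes, giving 10.
  B6: a read changed (B5 7->10) — executes, giving -9 — identical to its old value.
  D9: a read changed (B5 7->10) — executes, giving -90.
  E7: a read changed (D9 -63->-90) — executes, giving -9 — identical to its old value.
  B12: dirty, but its reads are unchanged (E7 unchanged, C12 unchanged); cached -9 stands.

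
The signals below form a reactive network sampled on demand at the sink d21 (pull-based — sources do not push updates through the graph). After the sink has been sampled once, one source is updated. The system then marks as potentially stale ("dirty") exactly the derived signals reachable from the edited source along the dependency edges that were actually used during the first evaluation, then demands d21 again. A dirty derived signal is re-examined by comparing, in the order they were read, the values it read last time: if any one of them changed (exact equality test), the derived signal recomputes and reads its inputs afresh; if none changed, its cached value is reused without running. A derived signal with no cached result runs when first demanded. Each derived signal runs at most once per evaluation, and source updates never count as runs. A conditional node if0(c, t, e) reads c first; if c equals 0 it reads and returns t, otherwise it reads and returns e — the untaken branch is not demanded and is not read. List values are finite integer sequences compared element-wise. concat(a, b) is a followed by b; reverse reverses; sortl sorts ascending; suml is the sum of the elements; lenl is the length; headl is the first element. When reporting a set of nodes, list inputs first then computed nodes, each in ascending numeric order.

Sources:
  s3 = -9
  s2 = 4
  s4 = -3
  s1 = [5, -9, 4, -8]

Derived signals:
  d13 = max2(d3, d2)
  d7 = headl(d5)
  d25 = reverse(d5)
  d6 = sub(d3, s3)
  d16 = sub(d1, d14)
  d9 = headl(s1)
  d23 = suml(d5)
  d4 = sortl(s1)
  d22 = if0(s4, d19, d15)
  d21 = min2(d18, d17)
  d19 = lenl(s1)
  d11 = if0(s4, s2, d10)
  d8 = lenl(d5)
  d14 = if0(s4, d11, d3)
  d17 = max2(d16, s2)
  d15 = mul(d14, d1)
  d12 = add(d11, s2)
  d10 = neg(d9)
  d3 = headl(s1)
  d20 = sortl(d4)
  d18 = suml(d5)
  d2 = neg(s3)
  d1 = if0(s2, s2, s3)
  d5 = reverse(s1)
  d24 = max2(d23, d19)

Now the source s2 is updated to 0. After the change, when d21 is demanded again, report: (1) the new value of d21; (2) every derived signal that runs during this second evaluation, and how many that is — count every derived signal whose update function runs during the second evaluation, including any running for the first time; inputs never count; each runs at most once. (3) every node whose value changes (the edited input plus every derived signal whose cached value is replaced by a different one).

d21 now evaluates to -8.
Run set: d1, d16, d17, d21 (4 run).
Changed values: s2, d1, d16, d17.

Initial pass — values computed on the first demand:
  d1 = if0(s2=4 -> else branch s3) = -9
  d3 = headl([5, -9, 4, -8]) = 5
  d5 = reverse([5, -9, 4, -8]) = [-8, 4, -9, 5]
  d14 = if0(s4=-3 -> else branch d3) = 5
  d16 = sub(-9, 5) = -14
  d17 = max2(-14, 4) = 4
  d18 = suml([-8, 4, -9, 5]) = -8
  d21 = min2(-8, 4) = -8

Second demand — change propagation:
  d1: re-runs because s2 4->0; new result 0.
  d16: re-runs because d1 -9->0; new result -5.
  d17: re-runs because d16 -14->-5; s2 4->0; new result 0.
  d21: re-runs because d17 4->0; new result -8 (unchanged).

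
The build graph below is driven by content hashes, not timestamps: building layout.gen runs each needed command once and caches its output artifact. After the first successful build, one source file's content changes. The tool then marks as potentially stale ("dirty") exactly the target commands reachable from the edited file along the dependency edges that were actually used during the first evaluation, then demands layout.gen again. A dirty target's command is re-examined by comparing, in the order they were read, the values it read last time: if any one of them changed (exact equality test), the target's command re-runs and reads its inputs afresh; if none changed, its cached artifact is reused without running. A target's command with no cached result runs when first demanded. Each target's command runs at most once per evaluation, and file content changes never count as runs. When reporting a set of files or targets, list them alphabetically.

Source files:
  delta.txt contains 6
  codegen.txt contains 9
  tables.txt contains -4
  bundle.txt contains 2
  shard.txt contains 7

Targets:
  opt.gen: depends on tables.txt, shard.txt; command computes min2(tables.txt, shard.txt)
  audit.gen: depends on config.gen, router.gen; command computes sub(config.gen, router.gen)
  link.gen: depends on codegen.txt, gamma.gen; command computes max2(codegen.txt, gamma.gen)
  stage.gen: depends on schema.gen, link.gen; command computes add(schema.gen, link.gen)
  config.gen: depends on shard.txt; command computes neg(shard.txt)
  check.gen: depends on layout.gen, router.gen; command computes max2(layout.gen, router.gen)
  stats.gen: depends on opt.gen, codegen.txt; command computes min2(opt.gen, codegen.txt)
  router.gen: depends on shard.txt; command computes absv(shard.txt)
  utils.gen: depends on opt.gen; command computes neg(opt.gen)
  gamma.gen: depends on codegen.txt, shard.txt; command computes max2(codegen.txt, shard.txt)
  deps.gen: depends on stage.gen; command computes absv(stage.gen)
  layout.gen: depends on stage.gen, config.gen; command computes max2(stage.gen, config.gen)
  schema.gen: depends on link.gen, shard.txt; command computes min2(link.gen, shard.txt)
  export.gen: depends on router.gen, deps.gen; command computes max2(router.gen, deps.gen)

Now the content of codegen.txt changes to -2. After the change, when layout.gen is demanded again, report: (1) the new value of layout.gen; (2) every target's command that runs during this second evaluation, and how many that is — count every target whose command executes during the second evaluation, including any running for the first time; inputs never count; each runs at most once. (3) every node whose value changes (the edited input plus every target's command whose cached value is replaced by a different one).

Initial pass — values computed on the first demand:
  config.gen = neg(7) = -7
  gamma.gen = max2(9, 7) = 9
  link.gen = max2(9, 9) = 9
  schema.gen = min2(9, 7) = 7
  stage.gen = add(7, 9) = 16
  layout.gen = max2(16, -7) = 16

Second demand — change propagation:
  gamma.gen: re-runs because codegen.txt 9->-2; new result 7.
  link.gen: re-runs because codegen.txt 9->-2; gamma.gen 9->7; new result 7.
  schema.gen: re-runs because link.gen 9->7; new result 7 (unchanged).
  stage.gen: re-runs because link.gen 9->7; new result 14.
  layout.gen: re-runs because stage.gen 16->14; new result 14.

layout.gen now evaluates to 14.
Run set: gamma.gen, layout.gen, link.gen, schema.gen, stage.gen (5 run).
Changed values: codegen.txt, gamma.gen, layout.gen, link.gen, stage.gen.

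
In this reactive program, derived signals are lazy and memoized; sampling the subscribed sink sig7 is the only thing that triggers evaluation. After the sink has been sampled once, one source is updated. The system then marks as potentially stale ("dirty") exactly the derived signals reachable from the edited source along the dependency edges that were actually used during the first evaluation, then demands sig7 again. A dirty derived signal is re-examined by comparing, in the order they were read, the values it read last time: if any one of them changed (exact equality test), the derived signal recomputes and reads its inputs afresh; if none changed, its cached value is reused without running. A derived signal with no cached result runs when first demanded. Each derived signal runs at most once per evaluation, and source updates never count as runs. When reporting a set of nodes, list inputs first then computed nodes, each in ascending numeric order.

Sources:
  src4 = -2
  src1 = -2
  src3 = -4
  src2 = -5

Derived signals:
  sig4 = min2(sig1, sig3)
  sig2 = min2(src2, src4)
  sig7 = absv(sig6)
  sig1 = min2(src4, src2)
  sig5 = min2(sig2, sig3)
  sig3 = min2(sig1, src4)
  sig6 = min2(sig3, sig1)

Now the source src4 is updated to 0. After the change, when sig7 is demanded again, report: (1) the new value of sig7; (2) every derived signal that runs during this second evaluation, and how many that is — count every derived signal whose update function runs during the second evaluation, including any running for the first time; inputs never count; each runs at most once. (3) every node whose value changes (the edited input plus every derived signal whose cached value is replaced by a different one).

First demand of the output computes:
  sig1 = min2(-2, -5) = -5
  sig3 = min2(-5, -2) = -5
  sig6 = min2(-5, -5) = -5
  sig7 = absv(-5) = 5

After the edit, cleaning proceeds:
  sig1: a read changed (src4 -2->0) — executes, giving -5 — identical to its old value.
  sig3: a read changed (src4 -2->0) — executes, giving -5 — identical to its old value.
  sig6: dirty, but its reads are unchanged (sig3 unchanged, sig1 unchanged); cached -5 stands.
  sig7: dirty, but its reads are unchanged (sig6 unchanged); cached 5 stands.

Note where the cutoff bites: sig6 is checked, finds nothing changed, and keeps its cache.

Demanding sig7 again yields 5.
2 derived signals run: sig1, sig3.
The nodes whose values change: src4.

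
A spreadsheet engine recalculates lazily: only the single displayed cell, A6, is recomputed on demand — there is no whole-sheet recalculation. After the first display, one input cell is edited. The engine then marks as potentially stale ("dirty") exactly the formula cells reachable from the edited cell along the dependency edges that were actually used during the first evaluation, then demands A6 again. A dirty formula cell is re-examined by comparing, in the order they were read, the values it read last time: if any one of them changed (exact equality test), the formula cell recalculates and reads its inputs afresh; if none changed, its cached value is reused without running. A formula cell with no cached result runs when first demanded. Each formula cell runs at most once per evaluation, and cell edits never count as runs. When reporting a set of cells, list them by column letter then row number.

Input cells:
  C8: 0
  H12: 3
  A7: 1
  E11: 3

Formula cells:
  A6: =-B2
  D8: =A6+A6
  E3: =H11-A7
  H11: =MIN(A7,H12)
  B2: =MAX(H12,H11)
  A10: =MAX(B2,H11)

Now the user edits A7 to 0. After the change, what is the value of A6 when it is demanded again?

New value of A6: -3.
Key observation: the change is absorbed at B2 — it re-runs but produces the same value, and the output's value is unchanged.

First evaluation (everything demanded from the output):
  H11 = MIN(1, 3) = 1
  B2 = MAX(3, 1) = 3
  A6 = -(3) = -3

Propagation after the edit:
  H11: runs — A7 1->0; result 0.
  B2: runs — H11 1->0; result 3 (same value as before).
  A6: checked — values it read are unchanged (B2 unchanged); reused cached -3 without running.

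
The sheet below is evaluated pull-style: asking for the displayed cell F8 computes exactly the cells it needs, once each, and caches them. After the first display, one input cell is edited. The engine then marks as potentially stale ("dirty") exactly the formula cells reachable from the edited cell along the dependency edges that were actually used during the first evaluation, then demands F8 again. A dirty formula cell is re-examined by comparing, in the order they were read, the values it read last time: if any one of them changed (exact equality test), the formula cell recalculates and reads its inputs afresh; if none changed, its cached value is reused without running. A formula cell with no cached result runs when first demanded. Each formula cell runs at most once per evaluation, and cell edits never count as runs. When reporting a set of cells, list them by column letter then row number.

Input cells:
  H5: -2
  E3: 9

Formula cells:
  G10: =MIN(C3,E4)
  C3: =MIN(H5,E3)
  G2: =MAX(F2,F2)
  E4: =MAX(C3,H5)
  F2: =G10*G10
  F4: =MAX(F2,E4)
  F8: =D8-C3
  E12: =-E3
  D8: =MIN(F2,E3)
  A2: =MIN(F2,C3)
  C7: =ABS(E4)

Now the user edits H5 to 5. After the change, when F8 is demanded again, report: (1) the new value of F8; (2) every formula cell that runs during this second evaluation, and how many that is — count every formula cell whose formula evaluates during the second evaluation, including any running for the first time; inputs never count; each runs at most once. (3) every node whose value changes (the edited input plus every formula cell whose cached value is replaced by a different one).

Demanding F8 again yields 4.
6 formula cells run: C3, D8, E4, F2, F8, G10.
The nodes whose values change: C3, D8, E4, F2, F8, G10, H5.

First demand of the output computes:
  C3 = MIN(-2, 9) = -2
  E4 = MAX(-2, -2) = -2
  G10 = MIN(-2, -2) = -2
  F2 = -2 * -2 = 4
  D8 = MIN(4, 9) = 4
  F8 = 4 - -2 = 6

After the edit, cleaning proceeds:
  C3: a read changed (H5 -2->5) — executes, giving 5.
  E4: a read changed (C3 -2->5; H5 -2->5) — executes, giving 5.
  G10: a read changed (C3 -2->5; E4 -2->5) — executes, giving 5.
  F2: a read changed (G10 -2->5; G10 -2->5) — executes, giving 25.
  D8: a read changed (F2 4->25) — executes, giving 9.
  F8: a read changed (D8 4->9; C3 -2->5) — executes, giving 4.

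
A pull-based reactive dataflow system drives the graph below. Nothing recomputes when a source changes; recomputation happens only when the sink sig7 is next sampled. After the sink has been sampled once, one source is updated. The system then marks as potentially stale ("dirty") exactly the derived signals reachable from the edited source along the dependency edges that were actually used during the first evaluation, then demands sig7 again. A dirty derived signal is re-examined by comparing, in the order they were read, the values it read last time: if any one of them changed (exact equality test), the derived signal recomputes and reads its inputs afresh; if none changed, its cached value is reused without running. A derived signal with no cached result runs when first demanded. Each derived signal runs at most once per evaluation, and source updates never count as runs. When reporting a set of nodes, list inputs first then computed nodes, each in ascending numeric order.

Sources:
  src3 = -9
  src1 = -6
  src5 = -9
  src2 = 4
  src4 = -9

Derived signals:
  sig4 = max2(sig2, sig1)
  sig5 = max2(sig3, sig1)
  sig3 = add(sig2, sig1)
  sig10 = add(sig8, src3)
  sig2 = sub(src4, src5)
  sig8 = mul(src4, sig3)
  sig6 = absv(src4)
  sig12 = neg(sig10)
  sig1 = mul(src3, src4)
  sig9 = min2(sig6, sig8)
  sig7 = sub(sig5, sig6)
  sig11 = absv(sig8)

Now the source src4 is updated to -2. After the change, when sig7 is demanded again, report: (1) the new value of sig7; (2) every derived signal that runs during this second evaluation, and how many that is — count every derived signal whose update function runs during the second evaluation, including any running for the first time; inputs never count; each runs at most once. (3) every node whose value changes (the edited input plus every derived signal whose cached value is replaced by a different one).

New value of sig7: 23.
Derived signals that run: sig1, sig2, sig3, sig5, sig6, sig7 — 6 in total.
Values that change: src4, sig1, sig2, sig3, sig5, sig6, sig7.

First evaluation (everything demanded from the output):
  sig1 = mul(-9, -9) = 81
  sig2 = sub(-9, -9) = 0
  sig3 = add(0, 81) = 81
  sig5 = max2(81, 81) = 81
  sig6 = absv(-9) = 9
  sig7 = sub(81, 9) = 72

Propagation after the edit:
  sig1: runs — src4 -9->-2; result 18.
  sig2: runs — src4 -9->-2; result 7.
  sig3: runs — sig2 0->7; sig1 81->18; result 25.
  sig5: runs — sig3 81->25; sig1 81->18; result 25.
  sig6: runs — src4 -9->-2; result 2.
  sig7: runs — sig5 81->25; sig6 9->2; result 23.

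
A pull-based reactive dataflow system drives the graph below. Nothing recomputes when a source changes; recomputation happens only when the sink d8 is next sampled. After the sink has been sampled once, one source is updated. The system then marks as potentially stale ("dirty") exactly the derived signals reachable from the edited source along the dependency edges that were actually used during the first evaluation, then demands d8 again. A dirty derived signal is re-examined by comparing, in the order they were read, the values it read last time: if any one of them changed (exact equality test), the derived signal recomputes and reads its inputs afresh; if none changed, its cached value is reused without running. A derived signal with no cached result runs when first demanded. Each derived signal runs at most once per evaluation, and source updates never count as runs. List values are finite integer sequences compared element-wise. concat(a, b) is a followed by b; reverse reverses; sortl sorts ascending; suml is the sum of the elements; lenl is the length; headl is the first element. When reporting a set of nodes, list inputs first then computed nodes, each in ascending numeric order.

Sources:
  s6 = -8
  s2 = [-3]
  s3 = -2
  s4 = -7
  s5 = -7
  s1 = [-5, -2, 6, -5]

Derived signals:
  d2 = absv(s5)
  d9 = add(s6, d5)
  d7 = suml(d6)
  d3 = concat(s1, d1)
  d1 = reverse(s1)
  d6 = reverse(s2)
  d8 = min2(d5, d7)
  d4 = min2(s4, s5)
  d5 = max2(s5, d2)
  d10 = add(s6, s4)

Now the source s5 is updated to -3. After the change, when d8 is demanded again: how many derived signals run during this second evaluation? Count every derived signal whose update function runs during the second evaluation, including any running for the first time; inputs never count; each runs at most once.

First evaluation (everything demanded from the output):
  d2 = absv(-7) = 7
  d5 = max2(-7, 7) = 7
  d6 = reverse([-3]) = [-3]
  d7 = suml([-3]) = -3
  d8 = min2(7, -3) = -3

Propagation after the edit:
  d2: runs — s5 -7->-3; result 3.
  d5: runs — s5 -7->-3; d2 7->3; result 3.
  d8: runs — d5 7->3; result -3 (same value as before).

Derived signals that run: d2, d5, d8 — 3 in total.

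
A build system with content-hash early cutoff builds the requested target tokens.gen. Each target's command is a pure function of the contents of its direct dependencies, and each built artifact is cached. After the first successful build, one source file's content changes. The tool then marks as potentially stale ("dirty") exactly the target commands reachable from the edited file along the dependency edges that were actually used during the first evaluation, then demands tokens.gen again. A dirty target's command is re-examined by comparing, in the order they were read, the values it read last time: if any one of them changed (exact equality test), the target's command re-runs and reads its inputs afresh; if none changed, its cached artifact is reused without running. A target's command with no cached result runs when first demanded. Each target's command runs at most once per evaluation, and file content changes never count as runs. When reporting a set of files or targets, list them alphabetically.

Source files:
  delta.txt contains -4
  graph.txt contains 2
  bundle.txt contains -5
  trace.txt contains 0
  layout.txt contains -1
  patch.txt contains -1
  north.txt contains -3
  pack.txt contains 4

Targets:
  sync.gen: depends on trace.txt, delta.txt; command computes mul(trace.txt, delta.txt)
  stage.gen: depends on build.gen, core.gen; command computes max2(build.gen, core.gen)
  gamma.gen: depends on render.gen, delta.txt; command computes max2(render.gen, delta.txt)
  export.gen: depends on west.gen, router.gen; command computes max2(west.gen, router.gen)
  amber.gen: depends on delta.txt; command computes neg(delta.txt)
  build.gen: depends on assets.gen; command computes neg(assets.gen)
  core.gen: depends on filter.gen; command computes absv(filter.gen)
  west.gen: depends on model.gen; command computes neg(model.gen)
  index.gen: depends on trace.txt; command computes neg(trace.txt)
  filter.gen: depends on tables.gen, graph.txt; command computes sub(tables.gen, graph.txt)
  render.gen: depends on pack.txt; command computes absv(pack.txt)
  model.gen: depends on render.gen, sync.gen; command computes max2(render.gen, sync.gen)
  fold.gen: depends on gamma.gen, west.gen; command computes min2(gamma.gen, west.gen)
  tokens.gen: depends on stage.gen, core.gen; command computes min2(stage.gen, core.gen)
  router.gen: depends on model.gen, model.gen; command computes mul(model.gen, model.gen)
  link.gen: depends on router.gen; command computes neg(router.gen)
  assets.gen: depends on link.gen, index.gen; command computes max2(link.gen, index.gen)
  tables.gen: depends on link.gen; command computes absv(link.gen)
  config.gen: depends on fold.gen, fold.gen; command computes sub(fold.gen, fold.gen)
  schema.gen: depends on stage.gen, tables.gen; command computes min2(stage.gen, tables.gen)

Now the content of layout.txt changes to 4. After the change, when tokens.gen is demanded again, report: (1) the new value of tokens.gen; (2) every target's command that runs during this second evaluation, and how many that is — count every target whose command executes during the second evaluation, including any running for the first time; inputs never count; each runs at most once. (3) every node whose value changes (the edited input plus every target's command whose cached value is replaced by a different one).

First evaluation (everything demanded from the output):
  index.gen = neg(0) = 0
  render.gen = absv(4) = 4
  sync.gen = mul(0, -4) = 0
  model.gen = max2(4, 0) = 4
  router.gen = mul(4, 4) = 16
  link.gen = neg(16) = -16
  assets.gen = max2(-16, 0) = 0
  build.gen = neg(0) = 0
  tables.gen = absv(-16) = 16
  filter.gen = sub(16, 2) = 14
  core.gen = absv(14) = 14
  stage.gen = max2(0, 14) = 14
  tokens.gen = min2(14, 14) = 14

Propagation after the edit:
  layout.txt feeds no computation that the output demands — nothing is marked dirty and nothing runs.

Key observation: layout.txt is never demanded by the output, so the edit triggers no recomputation at all.

New value of tokens.gen: 14.
Target commands that run: none — 0 in total.
Values that change: layout.txt.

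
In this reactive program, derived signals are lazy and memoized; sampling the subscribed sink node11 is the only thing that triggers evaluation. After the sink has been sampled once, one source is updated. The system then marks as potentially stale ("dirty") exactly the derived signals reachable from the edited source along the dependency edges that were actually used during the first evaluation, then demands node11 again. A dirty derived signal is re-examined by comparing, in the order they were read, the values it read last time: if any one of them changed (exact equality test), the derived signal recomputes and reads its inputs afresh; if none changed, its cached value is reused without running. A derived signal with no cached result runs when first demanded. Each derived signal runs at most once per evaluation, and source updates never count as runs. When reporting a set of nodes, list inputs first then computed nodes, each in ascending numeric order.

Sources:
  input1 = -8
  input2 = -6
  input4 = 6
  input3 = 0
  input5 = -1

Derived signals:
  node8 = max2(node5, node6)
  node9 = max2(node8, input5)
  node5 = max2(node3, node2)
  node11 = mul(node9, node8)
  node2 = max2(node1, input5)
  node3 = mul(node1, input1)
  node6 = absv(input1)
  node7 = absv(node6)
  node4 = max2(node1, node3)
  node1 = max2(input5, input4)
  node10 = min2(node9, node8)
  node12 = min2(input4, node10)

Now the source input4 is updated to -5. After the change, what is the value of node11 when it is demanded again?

First demand of the output computes:
  node1 = max2(-1, 6) = 6
  node2 = max2(6, -1) = 6
  node3 = mul(6, -8) = -48
  node5 = max2(-48, 6) = 6
  node6 = absv(-8) = 8
  node8 = max2(6, 8) = 8
  node9 = max2(8, -1) = 8
  node11 = mul(8, 8) = 64

After the edit, cleaning proceeds:
  node1: a read changed (input4 6->-5) — executes, giving -1.
  node2: a read changed (node1 6->-1) — executes, giving -1.
  node3: a read changed (node1 6->-1) — executes, giving 8.
  node5: a read changed (node3 -48->8; node2 6->-1) — executes, giving 8.
  node8: a read changed (node5 6->8) — executes, giving 8 — identical to its old value.
  node9: dirty, but its reads are unchanged (node8 unchanged, input5 unchanged); cached 8 stands.
  node11: dirty, but its reads are unchanged (node9 unchanged, node8 unchanged); cached 64 stands.

Note the absorption at node8: it re-runs yet its value is the same, leaving the output's value untouched.

Demanding node11 again yields 64.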